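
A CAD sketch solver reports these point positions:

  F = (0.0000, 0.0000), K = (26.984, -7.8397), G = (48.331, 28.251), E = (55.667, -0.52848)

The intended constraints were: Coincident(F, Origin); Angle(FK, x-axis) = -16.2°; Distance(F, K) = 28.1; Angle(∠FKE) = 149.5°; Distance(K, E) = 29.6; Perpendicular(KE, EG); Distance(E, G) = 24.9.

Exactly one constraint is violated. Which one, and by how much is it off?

Distance(E, G) = 24.9 — off by 4.80.

F = (0.00, 0.00) ✓; FK at -16.20° ✓; |FK| = 28.10 ✓; ∠FKE = 149.5° ✓; |KE| = 29.60 ✓; ∠(KE, EG) = 90.00° ✓; |EG| = 29.70 ✗.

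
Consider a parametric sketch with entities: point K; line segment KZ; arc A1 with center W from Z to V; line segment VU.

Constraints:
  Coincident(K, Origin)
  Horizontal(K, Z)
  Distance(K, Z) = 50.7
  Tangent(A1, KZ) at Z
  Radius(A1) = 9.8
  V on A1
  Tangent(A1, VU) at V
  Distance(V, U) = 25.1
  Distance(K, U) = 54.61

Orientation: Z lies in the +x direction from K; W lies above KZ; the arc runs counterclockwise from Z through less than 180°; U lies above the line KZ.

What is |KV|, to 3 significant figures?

60.3

K is at the origin; K and Z share the same y with |KZ| = 50.7 and Z on the +x side, so Z = (50.7, 0.00). Tangency of A1 to KZ means the radius WZ is perpendicular to KZ, so W = Z + (0, 9.8) = (50.7, 9.80). Since WV ⟂ VU (tangency), |WU| = √(9.8² + 25.1²) = 26.9 regardless of where V sits on A1. So U lies on both circle(K, 54.61) and circle(W, 26.9); the above-KZ intersection is U = (41.7, 35.2). V is the foot of the tangent from U: V = (58.1, 16.2).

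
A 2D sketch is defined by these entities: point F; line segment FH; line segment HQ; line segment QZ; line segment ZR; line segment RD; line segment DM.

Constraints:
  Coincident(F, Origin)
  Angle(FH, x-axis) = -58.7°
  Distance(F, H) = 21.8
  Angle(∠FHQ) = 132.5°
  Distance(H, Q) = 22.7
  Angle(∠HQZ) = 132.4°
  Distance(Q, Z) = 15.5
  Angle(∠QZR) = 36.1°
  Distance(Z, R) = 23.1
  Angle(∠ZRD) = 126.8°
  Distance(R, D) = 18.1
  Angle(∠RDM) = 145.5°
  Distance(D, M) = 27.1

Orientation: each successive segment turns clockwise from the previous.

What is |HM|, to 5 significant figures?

36.965

F is at the origin; FH runs at -58.7° with length 21.8, so H = (11.326, -18.627). ∠FHQ = 132.5° gives HQ at -106.20° from the x-axis; with |HQ| = 22.7, Q = (4.9924, -40.426). ∠HQZ = 132.4° gives QZ at -153.80° from the x-axis; with |QZ| = 15.5, Z = (-8.9151, -47.269). ∠QZR = 36.1° gives ZR at 62.300° from the x-axis; with |ZR| = 23.1, R = (1.8228, -26.817). ∠ZRD = 126.8° gives RD at 9.1000° from the x-axis; with |RD| = 18.1, D = (19.695, -23.954). ∠RDM = 145.5° gives DM at -25.400° from the x-axis; with |DM| = 27.1, M = (44.175, -35.578). Then |HM| = |M − H| = 36.965.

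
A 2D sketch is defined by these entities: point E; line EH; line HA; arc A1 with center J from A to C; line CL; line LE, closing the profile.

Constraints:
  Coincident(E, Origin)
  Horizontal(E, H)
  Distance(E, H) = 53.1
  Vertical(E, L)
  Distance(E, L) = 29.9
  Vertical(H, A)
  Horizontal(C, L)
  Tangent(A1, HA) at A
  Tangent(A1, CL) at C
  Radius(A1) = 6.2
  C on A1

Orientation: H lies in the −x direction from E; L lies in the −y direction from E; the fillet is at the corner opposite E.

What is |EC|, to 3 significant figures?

55.6

E is at the origin; EH is horizontal with |EH| = 53.1 and H on the −x side, so H = (-53.1, 0.00). EL is vertical with |EL| = 29.9 and L on the −y side, so L = (0.00, -29.9). The virtual corner opposite E is at (-53.1, -29.9). The tangent condition forces JA to be normal to HA and tangency of A1 to CL means the radius JC is perpendicular to CL, with radius 6.2, so the center J sits 6.2 in from both sides at J = (-46.9, -23.7). That places the tangent points at A = (-53.1, -23.7) on HA and C = (-46.9, -29.9) on CL. Then |EC| = |C − E| = 55.6.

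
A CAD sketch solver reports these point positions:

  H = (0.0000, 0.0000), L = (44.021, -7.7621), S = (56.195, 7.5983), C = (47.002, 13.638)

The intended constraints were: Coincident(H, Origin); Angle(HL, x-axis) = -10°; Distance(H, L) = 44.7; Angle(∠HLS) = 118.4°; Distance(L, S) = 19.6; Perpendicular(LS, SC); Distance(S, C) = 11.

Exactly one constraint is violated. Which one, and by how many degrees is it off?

Perpendicular(LS, SC) — off by 5.09°.

H = (0.00, 0.00) ✓; HL at -10.00° ✓; |HL| = 44.70 ✓; ∠HLS = 118.4° ✓; |LS| = 19.60 ✓; ∠(LS, SC) = 95.09° ✗; |SC| = 11.00 ✓.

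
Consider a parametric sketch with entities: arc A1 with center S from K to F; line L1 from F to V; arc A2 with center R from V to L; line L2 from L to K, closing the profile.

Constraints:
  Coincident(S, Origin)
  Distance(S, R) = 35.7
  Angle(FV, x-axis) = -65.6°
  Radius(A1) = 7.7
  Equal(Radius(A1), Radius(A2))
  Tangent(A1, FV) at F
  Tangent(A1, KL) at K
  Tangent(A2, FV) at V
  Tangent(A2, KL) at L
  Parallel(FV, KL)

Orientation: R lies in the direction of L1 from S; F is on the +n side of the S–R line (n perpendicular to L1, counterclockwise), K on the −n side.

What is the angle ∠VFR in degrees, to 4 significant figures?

12.17°

The slot axis is L1's direction at -65.6°, so u = (cos -65.6°, sin -65.6°) = (0.4131, -0.9107) and n = (−sin -65.6°, cos -65.6°) = (0.9107, 0.4131). S is at the origin and R lies 35.7 along u from S, so R = 35.7·u = (14.75, -32.51). Tangency of A1 to both parallel lines with radius 7.7 puts F and K at S ± 7.7·n: F = (7.012, 3.181), K = (-7.012, -3.181). Equal radii place V and L the same way about R: V = R + 7.7·n = (21.76, -29.33), L = R − 7.7·n = (7.736, -35.69). Then cos ∠VFR = FV·FR / (|FV||FR|), giving 12.17°.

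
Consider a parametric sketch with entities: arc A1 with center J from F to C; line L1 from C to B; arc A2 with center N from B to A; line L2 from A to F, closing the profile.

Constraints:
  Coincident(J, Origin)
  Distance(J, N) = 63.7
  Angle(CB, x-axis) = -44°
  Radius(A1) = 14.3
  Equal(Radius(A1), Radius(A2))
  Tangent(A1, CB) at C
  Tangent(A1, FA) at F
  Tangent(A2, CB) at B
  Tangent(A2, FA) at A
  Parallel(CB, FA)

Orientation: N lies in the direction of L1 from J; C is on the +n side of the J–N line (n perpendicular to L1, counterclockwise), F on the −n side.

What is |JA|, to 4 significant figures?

65.29

The slot axis is L1's direction at -44.0°, so u = (cos -44.0°, sin -44.0°) = (0.7193, -0.6947) and n = (−sin -44.0°, cos -44.0°) = (0.6947, 0.7193). J is at the origin and N lies 63.7 along u from J, so N = 63.7·u = (45.82, -44.25). Tangency of A1 to both parallel lines with radius 14.3 puts C and F at J ± 14.3·n: C = (9.934, 10.29), F = (-9.934, -10.29). Equal radii place B and A the same way about N: B = N + 14.3·n = (55.76, -33.96), A = N − 14.3·n = (35.89, -54.54). Then |JA| = |A − J| = 65.29.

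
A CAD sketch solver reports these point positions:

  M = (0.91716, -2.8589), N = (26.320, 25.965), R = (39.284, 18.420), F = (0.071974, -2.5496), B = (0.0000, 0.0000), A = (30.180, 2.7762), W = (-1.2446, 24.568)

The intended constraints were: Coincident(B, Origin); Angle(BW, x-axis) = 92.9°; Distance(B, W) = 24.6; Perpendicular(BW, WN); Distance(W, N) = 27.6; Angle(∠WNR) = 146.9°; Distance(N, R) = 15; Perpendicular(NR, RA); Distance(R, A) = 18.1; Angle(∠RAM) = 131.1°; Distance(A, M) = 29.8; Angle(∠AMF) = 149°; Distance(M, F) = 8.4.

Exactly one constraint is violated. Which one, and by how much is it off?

Distance(M, F) = 8.4 — off by 7.50.

B = (0.00, 0.00) ✓; BW at 92.90° ✓; |BW| = 24.60 ✓; ∠(BW, WN) = 90.00° ✓; |WN| = 27.60 ✓; ∠WNR = 146.9° ✓; |NR| = 15.00 ✓; ∠(NR, RA) = 90.00° ✓; |RA| = 18.10 ✓; ∠RAM = 131.1° ✓; |AM| = 29.80 ✓; ∠AMF = 149.0° ✓; |MF| = 0.9000 ✗.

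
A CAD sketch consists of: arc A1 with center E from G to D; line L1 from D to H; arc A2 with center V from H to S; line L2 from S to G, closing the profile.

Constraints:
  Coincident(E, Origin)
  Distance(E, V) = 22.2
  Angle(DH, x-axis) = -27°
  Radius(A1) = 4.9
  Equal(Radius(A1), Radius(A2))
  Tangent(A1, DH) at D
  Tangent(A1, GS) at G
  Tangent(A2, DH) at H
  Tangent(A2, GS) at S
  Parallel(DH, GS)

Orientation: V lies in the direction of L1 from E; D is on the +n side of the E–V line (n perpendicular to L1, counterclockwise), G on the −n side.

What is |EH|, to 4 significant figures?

22.73

The slot axis is L1's direction at -27.0°, so u = (cos -27.0°, sin -27.0°) = (0.8910, -0.4540) and n = (−sin -27.0°, cos -27.0°) = (0.4540, 0.8910). E is at the origin and V lies 22.2 along u from E, so V = 22.2·u = (19.78, -10.08). Tangency of A1 to both parallel lines with radius 4.9 puts D and G at E ± 4.9·n: D = (2.225, 4.366), G = (-2.225, -4.366). Equal radii place H and S the same way about V: H = V + 4.9·n = (22.00, -5.713), S = V − 4.9·n = (17.56, -14.44). Then |EH| = |H − E| = 22.73.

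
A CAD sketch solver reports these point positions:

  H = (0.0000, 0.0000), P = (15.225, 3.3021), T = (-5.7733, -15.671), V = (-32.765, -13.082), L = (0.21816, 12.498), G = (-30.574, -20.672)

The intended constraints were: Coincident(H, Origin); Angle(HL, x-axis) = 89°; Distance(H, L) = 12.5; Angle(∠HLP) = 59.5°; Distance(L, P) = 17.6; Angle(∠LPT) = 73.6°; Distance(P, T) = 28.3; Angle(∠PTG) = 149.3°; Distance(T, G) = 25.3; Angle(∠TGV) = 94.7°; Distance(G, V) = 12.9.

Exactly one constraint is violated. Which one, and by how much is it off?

Distance(G, V) = 12.9 — off by 5.00.

H = (0.00, 0.00) ✓; HL at 89.00° ✓; |HL| = 12.50 ✓; ∠HLP = 59.50° ✓; |LP| = 17.60 ✓; ∠LPT = 73.60° ✓; |PT| = 28.30 ✓; ∠PTG = 149.3° ✓; |TG| = 25.30 ✓; ∠TGV = 94.70° ✓; |GV| = 7.900 ✗.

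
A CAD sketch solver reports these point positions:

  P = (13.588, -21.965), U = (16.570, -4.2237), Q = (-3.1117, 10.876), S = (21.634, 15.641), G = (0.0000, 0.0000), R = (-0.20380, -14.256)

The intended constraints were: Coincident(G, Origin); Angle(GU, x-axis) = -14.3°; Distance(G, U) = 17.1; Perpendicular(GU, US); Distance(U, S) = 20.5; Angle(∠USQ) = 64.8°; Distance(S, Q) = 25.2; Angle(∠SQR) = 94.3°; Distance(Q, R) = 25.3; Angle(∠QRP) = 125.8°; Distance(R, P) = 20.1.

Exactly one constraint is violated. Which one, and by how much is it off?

Distance(R, P) = 20.1 — off by 4.30.

G = (0.00, 0.00) ✓; GU at -14.30° ✓; |GU| = 17.10 ✓; ∠(GU, US) = 90.00° ✓; |US| = 20.50 ✓; ∠USQ = 64.80° ✓; |SQ| = 25.20 ✓; ∠SQR = 94.30° ✓; |QR| = 25.30 ✓; ∠QRP = 125.8° ✓; |RP| = 15.80 ✗.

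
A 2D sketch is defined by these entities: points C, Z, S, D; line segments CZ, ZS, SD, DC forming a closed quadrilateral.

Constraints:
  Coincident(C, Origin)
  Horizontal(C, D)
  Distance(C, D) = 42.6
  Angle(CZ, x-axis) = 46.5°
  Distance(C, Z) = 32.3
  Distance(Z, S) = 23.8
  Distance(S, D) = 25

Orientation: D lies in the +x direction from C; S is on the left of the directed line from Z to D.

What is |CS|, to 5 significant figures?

52.241

C is at the origin; C and D share the same y with |CD| = 42.6 and D in +x, so D = (42.6, 0). CZ runs at 46.5° with |CZ| = 32.3, so Z = (22.234, 23.430). S is determined by |ZS| = 23.8 and |SD| = 25.0 together: it lies at the intersection of circle(Z, 23.8) and circle(D, 25.0). With |ZD| = 31.044, the foot of the radical line on ZD is 14.579 from Z and the perpendicular offset is √(23.8² − 14.579²) = 18.812. Taking the left-of-ZD solution: S = (45.996, 24.768).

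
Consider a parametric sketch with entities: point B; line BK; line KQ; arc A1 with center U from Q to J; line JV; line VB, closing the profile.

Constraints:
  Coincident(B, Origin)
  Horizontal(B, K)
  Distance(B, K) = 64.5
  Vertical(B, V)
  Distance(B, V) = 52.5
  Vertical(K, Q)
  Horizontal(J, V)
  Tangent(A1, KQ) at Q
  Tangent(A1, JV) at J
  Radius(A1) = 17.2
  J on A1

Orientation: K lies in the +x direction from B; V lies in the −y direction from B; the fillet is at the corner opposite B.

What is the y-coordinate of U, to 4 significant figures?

-35.30

BV is vertical with |BV| = 52.5 and V on the −y side, so V = (0.000, -52.50). The virtual corner opposite B is at (64.50, -52.50). The tangent condition forces UQ to be normal to KQ and the tangent condition forces UJ to be normal to JV, with radius 17.2, so the center U sits 17.2 in from both sides at U = (47.30, -35.30). So U.y = -35.30.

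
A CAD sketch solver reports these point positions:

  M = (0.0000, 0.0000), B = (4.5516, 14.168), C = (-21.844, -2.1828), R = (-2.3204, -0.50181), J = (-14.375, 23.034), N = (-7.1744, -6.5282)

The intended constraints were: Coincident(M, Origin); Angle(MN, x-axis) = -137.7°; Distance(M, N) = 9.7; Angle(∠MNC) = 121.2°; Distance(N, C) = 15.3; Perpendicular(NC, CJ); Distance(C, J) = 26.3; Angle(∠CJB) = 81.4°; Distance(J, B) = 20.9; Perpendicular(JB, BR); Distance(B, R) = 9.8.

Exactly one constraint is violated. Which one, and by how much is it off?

Distance(B, R) = 9.8 — off by 6.40.

M = (0.00, 0.00) ✓; MN at -137.7° ✓; |MN| = 9.700 ✓; ∠MNC = 121.2° ✓; |NC| = 15.30 ✓; ∠(NC, CJ) = 90.00° ✓; |CJ| = 26.30 ✓; ∠CJB = 81.40° ✓; |JB| = 20.90 ✓; ∠(JB, BR) = 90.00° ✓; |BR| = 16.20 ✗.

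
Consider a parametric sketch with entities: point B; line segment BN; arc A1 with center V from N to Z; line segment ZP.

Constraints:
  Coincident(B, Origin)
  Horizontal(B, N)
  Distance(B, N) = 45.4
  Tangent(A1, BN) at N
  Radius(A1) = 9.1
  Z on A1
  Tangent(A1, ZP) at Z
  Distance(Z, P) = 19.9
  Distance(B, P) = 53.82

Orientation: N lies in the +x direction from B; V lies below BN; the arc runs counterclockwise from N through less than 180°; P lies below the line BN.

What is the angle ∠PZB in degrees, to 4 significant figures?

129.5°

Checks: |VZ| = 9.100 ✓; ∠(VZ, ZP) = 90.00° ✓; |ZP| = 19.90 ✓; |BP| = 53.82 ✓.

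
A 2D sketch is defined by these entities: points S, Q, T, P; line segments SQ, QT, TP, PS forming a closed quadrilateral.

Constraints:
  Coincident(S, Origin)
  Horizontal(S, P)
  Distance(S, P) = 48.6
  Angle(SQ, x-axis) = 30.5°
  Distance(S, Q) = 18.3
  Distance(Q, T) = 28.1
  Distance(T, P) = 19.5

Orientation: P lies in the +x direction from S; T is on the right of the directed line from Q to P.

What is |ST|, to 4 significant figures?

35.82

S is at the origin; S and P share the same y with |SP| = 48.6 and P in +x, so P = (48.6, 0). SQ runs at 30.5° with |SQ| = 18.3, so Q = (15.77, 9.288). T is determined by |QT| = 28.1 and |TP| = 19.5 together: it lies at the intersection of circle(Q, 28.1) and circle(P, 19.5). With |QP| = 34.12, the foot of the radical line on QP is 23.06 from Q and the perpendicular offset is √(28.1² − 23.06²) = 16.06. Taking the right-of-QP solution: T = (33.58, -12.44).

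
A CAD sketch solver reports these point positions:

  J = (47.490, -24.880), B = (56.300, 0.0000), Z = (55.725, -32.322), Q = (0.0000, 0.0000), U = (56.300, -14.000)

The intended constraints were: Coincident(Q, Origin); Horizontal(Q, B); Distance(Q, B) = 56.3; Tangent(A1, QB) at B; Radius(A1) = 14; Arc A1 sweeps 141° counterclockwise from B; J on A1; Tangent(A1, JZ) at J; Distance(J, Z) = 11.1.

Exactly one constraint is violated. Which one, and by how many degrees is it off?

Tangent(A1, JZ) at J — off by 3.11°.

Q = (0.00, 0.00) ✓; Q.y = 0.00, B.y = 0.00 ✓; |QB| = 56.30 ✓; ∠(UB, BQ) = 90.00° ✓; |UB| = 14.00 ✓; bearing(U→J) − bearing(U→B) = 141.0° ✓; |UJ| = 14.00 ✓; ∠(UJ, JZ) = 93.11° ✗; |JZ| = 11.10 ✓.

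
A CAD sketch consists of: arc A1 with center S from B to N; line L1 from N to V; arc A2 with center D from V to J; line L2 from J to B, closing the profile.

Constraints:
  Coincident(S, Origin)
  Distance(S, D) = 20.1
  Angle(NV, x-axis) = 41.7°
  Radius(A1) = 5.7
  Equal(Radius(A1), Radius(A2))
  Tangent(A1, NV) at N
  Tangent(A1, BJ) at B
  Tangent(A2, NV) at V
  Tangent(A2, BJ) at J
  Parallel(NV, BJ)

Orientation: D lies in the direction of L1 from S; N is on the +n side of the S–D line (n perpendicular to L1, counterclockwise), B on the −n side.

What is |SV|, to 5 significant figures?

20.893

The slot axis is L1's direction at 41.7°, so u = (cos 41.7°, sin 41.7°) = (0.74664, 0.66523) and n = (−sin 41.7°, cos 41.7°) = (-0.66523, 0.74664). S is at the origin and D lies 20.1 along u from S, so D = 20.1·u = (15.007, 13.371). Tangency of A1 to both parallel lines with radius 5.7 puts N and B at S ± 5.7·n: N = (-3.7918, 4.2558), B = (3.7918, -4.2558). Equal radii place V and J the same way about D: V = D + 5.7·n = (11.216, 17.627), J = D − 5.7·n = (18.799, 9.1153). Then |SV| = |V − S| = 20.893.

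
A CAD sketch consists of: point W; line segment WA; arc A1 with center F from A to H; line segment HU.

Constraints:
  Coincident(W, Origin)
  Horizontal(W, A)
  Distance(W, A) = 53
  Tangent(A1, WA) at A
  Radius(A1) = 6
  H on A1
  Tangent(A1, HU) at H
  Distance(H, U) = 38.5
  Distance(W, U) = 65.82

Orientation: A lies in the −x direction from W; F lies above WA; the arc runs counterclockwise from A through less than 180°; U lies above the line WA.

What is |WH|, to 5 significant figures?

47.412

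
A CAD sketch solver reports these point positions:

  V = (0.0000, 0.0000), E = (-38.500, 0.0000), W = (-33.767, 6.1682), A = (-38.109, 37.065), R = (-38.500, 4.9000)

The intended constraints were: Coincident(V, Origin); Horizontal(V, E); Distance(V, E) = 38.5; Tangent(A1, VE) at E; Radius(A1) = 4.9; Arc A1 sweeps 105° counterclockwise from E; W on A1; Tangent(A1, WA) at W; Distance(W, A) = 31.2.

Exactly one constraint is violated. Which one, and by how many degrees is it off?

Tangent(A1, WA) at W — off by 7.00°.

V = (0.00, 0.00) ✓; V.y = 0.00, E.y = 0.00 ✓; |VE| = 38.50 ✓; ∠(RE, EV) = 90.00° ✓; |RE| = 4.900 ✓; bearing(R→W) − bearing(R→E) = 105.0° ✓; |RW| = 4.900 ✓; ∠(RW, WA) = 97.00° ✗; |WA| = 31.20 ✓.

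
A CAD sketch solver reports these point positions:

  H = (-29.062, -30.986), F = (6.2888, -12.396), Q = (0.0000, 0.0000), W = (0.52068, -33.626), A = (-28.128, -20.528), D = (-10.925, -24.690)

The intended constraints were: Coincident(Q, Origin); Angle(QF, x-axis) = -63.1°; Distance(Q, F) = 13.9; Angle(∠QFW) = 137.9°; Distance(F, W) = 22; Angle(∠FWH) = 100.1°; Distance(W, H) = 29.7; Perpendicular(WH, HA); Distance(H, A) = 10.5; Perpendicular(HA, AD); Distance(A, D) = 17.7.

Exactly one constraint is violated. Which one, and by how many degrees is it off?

Perpendicular(HA, AD) — off by 8.50°.

Q = (0.00, 0.00) ✓; QF at -63.10° ✓; |QF| = 13.90 ✓; ∠QFW = 137.9° ✓; |FW| = 22.00 ✓; ∠FWH = 100.1° ✓; |WH| = 29.70 ✓; ∠(WH, HA) = 90.00° ✓; |HA| = 10.50 ✓; ∠(HA, AD) = 98.50° ✗; |AD| = 17.70 ✓.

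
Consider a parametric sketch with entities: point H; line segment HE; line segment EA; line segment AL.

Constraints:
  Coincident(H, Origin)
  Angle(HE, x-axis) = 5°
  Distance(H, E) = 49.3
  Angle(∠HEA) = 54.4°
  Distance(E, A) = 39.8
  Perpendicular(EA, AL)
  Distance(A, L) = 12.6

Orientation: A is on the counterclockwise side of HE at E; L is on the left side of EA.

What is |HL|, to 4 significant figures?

29.64

H is at the origin; HE runs at 5.0° with length 49.3, so E = 49.3·(cos 5.0°, sin 5.0°) = (49.11, 4.297). ∠HEA = 54.4°, so EA runs at 5.0° + (180° − 54.4°) = 130.6° from the x-axis; with |EA| = 39.8, A = E + 39.8·(cos 130.6°, sin 130.6°) = (23.21, 34.52). EA is perpendicular to AL; with |AL| = 12.6 on the left of EA, L = A + 12.6·(-0.7593, -0.6508) = (13.64, 26.32). Then |HL| = |L − H| = 29.64.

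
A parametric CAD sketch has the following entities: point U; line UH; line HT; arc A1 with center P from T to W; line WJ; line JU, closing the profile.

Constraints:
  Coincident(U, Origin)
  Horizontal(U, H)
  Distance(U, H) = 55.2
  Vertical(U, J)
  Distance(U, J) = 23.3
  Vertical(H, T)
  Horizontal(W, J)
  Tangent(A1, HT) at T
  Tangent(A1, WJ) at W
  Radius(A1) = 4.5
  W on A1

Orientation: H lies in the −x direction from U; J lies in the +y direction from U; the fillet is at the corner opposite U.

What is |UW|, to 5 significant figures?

55.798

The virtual corner opposite U is at (-55.200, 23.300). Since A1 is tangent to HT there, PT ⟂ HT and tangency of A1 to WJ means the radius PW is perpendicular to WJ, with radius 4.5, so the center P sits 4.5 in from both sides at P = (-50.700, 18.800). That places the tangent points at T = (-55.200, 18.800) on HT and W = (-50.700, 23.300) on WJ. Then |UW| = |W − U| = 55.798.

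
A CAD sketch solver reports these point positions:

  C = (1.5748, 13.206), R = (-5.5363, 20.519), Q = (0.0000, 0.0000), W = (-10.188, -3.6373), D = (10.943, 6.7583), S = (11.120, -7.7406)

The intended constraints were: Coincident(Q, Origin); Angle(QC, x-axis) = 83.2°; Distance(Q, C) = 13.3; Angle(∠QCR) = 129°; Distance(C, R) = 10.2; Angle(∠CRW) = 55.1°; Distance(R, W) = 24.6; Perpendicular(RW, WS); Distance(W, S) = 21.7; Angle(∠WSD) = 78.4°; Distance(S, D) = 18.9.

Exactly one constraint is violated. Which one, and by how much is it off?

Distance(S, D) = 18.9 — off by 4.40.

Q = (0.00, 0.00) ✓; QC at 83.20° ✓; |QC| = 13.30 ✓; ∠QCR = 129.0° ✓; |CR| = 10.20 ✓; ∠CRW = 55.10° ✓; |RW| = 24.60 ✓; ∠(RW, WS) = 90.00° ✓; |WS| = 21.70 ✓; ∠WSD = 78.40° ✓; |SD| = 14.50 ✗.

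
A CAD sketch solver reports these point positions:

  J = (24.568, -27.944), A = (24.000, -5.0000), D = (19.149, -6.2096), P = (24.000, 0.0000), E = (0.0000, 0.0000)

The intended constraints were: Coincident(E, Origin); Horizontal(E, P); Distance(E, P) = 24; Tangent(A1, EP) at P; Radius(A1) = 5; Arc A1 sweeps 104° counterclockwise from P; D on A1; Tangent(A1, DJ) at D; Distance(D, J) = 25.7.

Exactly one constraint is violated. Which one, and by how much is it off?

Distance(D, J) = 25.7 — off by 3.30.

E = (0.00, 0.00) ✓; E.y = 0.00, P.y = 0.00 ✓; |EP| = 24.00 ✓; ∠(AP, PE) = 90.00° ✓; |AP| = 5.000 ✓; bearing(A→D) − bearing(A→P) = 104.0° ✓; |AD| = 5.000 ✓; ∠(AD, DJ) = 90.00° ✓; |DJ| = 22.40 ✗.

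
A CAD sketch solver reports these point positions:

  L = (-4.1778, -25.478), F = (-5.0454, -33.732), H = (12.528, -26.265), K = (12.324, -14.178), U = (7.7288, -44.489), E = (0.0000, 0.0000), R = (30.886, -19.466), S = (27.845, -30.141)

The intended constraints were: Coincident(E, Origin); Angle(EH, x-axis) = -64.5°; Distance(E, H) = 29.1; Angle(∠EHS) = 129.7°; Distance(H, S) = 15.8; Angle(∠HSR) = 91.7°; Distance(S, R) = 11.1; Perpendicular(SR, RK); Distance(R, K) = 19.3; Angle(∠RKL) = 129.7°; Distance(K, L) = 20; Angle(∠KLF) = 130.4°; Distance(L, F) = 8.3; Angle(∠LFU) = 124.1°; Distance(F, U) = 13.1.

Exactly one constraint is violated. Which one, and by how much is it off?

Distance(F, U) = 13.1 — off by 3.60.

E = (0.00, 0.00) ✓; EH at -64.50° ✓; |EH| = 29.10 ✓; ∠EHS = 129.7° ✓; |HS| = 15.80 ✓; ∠HSR = 91.70° ✓; |SR| = 11.10 ✓; ∠(SR, RK) = 90.00° ✓; |RK| = 19.30 ✓; ∠RKL = 129.7° ✓; |KL| = 20.00 ✓; ∠KLF = 130.4° ✓; |LF| = 8.299 ✓; ∠LFU = 124.1° ✓; |FU| = 16.70 ✗.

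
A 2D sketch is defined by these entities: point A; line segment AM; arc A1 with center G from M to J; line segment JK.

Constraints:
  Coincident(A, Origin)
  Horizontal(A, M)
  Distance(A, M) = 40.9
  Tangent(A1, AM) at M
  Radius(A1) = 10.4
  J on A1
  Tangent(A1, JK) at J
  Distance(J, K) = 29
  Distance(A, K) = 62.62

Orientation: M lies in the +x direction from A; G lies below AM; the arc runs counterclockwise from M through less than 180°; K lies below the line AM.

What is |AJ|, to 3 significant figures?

35.9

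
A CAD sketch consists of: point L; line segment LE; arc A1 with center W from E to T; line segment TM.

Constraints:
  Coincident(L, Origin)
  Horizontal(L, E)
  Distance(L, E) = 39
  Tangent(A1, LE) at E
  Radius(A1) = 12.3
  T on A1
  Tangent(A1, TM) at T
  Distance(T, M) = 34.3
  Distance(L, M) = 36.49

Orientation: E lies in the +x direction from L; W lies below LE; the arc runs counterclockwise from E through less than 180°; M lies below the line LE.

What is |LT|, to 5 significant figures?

29.135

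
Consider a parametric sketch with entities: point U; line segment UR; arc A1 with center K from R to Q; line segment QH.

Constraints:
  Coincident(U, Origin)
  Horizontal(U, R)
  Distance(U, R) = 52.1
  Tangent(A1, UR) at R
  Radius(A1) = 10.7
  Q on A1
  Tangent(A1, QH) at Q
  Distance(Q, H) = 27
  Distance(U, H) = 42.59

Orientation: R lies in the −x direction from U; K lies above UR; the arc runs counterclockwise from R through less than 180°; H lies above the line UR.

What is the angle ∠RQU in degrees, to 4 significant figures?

140.7°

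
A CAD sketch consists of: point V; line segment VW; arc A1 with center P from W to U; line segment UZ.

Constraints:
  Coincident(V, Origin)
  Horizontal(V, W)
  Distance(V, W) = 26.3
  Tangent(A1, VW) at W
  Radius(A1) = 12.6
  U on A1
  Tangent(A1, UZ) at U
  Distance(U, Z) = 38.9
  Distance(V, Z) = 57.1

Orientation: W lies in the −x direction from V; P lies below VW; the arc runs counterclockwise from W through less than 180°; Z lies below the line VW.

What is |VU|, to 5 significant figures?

41.762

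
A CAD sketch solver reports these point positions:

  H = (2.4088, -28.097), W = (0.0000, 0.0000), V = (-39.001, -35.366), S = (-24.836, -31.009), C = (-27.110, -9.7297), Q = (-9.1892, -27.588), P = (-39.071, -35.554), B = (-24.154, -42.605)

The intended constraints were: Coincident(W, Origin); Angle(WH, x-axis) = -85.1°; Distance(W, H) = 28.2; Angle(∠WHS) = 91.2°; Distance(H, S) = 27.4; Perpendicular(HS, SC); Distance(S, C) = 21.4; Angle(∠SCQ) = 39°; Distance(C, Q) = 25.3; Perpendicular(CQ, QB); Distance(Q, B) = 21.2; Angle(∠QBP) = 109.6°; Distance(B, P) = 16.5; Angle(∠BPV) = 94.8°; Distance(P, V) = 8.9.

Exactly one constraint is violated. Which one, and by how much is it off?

Distance(P, V) = 8.9 — off by 8.70.

W = (0.00, 0.00) ✓; WH at -85.10° ✓; |WH| = 28.20 ✓; ∠WHS = 91.20° ✓; |HS| = 27.40 ✓; ∠(HS, SC) = 90.00° ✓; |SC| = 21.40 ✓; ∠SCQ = 39.00° ✓; |CQ| = 25.30 ✓; ∠(CQ, QB) = 90.00° ✓; |QB| = 21.20 ✓; ∠QBP = 109.6° ✓; |BP| = 16.50 ✓; ∠BPV = 94.88° ✓; |PV| = 0.2006 ✗.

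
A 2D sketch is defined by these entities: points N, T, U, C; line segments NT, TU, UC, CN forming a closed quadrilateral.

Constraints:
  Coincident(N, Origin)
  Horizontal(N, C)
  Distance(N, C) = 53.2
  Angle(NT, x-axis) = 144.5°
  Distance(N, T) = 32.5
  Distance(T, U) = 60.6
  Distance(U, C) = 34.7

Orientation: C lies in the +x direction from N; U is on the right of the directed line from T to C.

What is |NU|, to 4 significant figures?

28.10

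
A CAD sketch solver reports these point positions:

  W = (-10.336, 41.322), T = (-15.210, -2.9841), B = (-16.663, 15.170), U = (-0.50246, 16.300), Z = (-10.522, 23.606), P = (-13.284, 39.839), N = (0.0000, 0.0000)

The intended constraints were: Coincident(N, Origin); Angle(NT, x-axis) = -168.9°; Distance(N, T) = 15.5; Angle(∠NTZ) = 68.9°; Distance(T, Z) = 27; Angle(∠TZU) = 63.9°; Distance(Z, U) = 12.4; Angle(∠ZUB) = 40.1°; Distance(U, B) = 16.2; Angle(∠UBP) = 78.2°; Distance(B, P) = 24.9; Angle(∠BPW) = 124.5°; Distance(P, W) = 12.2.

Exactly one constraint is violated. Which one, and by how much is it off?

Distance(P, W) = 12.2 — off by 8.90.

N = (0.00, 0.00) ✓; NT at -168.9° ✓; |NT| = 15.50 ✓; ∠NTZ = 68.90° ✓; |TZ| = 27.00 ✓; ∠TZU = 63.90° ✓; |ZU| = 12.40 ✓; ∠ZUB = 40.10° ✓; |UB| = 16.20 ✓; ∠UBP = 78.20° ✓; |BP| = 24.90 ✓; ∠BPW = 124.5° ✓; |PW| = 3.300 ✗.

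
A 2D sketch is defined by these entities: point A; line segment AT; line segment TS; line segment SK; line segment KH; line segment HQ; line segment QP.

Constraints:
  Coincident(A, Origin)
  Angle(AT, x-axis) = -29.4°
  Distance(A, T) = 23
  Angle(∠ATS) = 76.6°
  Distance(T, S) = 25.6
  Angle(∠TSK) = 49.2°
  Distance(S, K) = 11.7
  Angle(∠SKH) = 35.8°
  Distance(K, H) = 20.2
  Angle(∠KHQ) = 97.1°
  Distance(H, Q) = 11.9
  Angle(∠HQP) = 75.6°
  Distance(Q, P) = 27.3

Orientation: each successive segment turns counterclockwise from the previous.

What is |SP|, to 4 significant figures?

14.97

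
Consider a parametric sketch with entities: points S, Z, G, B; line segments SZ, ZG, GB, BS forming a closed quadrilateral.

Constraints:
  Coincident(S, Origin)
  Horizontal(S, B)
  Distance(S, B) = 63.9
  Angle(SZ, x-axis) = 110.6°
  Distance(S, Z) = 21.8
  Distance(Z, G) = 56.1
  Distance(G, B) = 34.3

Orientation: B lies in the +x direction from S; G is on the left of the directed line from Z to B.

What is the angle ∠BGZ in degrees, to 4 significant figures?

108.4°

Checks: |ZG| = 56.10 ✓; |GB| = 34.30 ✓.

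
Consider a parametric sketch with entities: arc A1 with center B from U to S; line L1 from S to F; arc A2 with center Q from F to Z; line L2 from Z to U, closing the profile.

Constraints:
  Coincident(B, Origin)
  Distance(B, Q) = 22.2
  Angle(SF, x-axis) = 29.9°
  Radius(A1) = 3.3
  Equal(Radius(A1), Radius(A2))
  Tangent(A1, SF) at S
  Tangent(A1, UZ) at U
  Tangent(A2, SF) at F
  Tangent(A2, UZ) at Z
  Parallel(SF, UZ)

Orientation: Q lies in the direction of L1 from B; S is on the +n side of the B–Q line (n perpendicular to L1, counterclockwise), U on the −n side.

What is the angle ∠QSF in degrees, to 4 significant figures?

8.455°

The slot axis is L1's direction at 29.9°, so u = (cos 29.9°, sin 29.9°) = (0.8669, 0.4985) and n = (−sin 29.9°, cos 29.9°) = (-0.4985, 0.8669). B is at the origin and Q lies 22.2 along u from B, so Q = 22.2·u = (19.25, 11.07). Tangency of A1 to both parallel lines with radius 3.3 puts S and U at B ± 3.3·n: S = (-1.645, 2.861), U = (1.645, -2.861). Equal radii place F and Z the same way about Q: F = Q + 3.3·n = (17.60, 13.93), Z = Q − 3.3·n = (20.89, 8.206). Then cos ∠QSF = SQ·SF / (|SQ||SF|), giving 8.455°.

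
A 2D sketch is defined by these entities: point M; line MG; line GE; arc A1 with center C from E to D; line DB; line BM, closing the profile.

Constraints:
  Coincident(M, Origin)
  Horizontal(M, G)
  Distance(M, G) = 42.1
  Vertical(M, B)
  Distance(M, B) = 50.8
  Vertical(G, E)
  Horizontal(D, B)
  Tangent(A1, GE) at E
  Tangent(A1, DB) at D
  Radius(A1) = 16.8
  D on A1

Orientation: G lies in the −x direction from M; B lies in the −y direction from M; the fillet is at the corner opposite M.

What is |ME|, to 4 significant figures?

54.11

M is at the origin; MG is horizontal with |MG| = 42.1 and G on the −x side, so G = (-42.10, 0.000). MB is vertical with |MB| = 50.8 and B on the −y side, so B = (0.000, -50.80). The virtual corner opposite M is at (-42.10, -50.80). Since A1 is tangent to GE there, CE ⟂ GE and the tangent condition forces CD to be normal to DB, with radius 16.8, so the center C sits 16.8 in from both sides at C = (-25.30, -34.00). That places the tangent points at E = (-42.10, -34.00) on GE and D = (-25.30, -50.80) on DB. Then |ME| = |E − M| = 54.11.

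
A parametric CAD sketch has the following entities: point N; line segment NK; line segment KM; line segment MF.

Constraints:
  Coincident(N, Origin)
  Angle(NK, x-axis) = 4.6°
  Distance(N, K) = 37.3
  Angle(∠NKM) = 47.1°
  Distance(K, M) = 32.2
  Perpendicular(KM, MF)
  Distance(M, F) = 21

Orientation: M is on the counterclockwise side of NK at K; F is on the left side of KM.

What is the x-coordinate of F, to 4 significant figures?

-0.7479

∠NKM = 47.1°, so KM runs at 4.6° + (180° − 47.1°) = 137.5° from the x-axis; with |KM| = 32.2, M = K + 32.2·(cos 137.5°, sin 137.5°) = (13.44, 24.75). KM ⟂ MF; with |MF| = 21.0 on the left of KM, F = M + 21.0·(-0.6756, -0.7373) = (-0.7479, 9.263). So F.x = -0.7479.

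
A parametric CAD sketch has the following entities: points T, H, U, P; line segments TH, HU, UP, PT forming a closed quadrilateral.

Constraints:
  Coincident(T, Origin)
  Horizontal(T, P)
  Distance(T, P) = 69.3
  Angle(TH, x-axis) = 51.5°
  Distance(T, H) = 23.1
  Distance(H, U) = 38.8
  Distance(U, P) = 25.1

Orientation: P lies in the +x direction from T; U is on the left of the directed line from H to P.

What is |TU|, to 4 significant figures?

56.53

Checks: |HU| = 38.80 ✓; |UP| = 25.10 ✓.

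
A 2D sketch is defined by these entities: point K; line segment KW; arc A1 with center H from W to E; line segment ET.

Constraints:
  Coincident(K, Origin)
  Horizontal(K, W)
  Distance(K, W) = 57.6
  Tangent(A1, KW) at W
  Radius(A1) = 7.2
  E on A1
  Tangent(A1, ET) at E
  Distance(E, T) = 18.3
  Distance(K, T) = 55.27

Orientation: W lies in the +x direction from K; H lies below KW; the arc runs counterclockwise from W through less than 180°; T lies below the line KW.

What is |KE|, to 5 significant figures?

50.864

Checks: ∠(HW, WK) = 90.00° ✓; |HE| = 7.200 ✓; ∠(HE, ET) = 90.00° ✓; |ET| = 18.30 ✓; |KT| = 55.27 ✓.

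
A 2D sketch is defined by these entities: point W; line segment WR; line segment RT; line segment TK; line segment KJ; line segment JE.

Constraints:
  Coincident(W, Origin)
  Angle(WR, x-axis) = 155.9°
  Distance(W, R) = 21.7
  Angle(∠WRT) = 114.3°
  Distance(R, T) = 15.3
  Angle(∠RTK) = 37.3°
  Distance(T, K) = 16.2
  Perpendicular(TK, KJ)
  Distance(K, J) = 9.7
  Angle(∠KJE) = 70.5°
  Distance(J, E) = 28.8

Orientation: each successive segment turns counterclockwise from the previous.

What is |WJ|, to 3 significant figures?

18.5

W is at the origin; WR runs at 155.9° with length 21.7, so R = (-19.8, 8.86). ∠WRT = 114.3° gives RT at -138° from the x-axis; with |RT| = 15.3, T = (-31.2, -1.30). ∠RTK = 37.3° gives TK at 4.30° from the x-axis; with |TK| = 16.2, K = (-15.1, -0.0826). TK ⟂ KJ, so KJ runs at 94.3°; with |KJ| = 9.7, J = (-15.8, 9.59). Then |WJ| = |J − W| = 18.5.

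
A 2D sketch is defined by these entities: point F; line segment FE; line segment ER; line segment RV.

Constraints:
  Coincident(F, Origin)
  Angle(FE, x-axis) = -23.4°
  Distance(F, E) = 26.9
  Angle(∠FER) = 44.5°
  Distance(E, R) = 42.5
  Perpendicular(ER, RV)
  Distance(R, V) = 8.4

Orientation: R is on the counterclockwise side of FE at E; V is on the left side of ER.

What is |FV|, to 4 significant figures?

25.55

F is at the origin; FE runs at -23.4° with length 26.9, so E = 26.9·(cos -23.4°, sin -23.4°) = (24.69, -10.68). ∠FER = 44.5°, so ER runs at -23.4° + (180° − 44.5°) = 112.1° from the x-axis; with |ER| = 42.5, R = E + 42.5·(cos 112.1°, sin 112.1°) = (8.698, 28.69). ER ⟂ RV; with |RV| = 8.4 on the left of ER, V = R + 8.4·(-0.9265, -0.3762) = (0.9152, 25.53). Then |FV| = |V − F| = 25.55.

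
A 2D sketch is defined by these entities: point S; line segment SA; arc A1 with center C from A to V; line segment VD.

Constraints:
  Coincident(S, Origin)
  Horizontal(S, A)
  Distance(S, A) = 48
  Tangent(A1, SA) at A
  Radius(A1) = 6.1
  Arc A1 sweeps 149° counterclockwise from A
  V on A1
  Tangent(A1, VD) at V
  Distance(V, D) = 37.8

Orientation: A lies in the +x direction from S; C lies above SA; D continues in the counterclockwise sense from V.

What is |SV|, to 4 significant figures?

52.38

S is at the origin; S and A share the same y with |SA| = 48.0 and A on the +x side, so A = (48.00, 0.000). A1 meets SA tangentially, so CA is at right angles to SA, so C = A + (0, 6.1) = (48.00, 6.100). On A1, A sits at bearing -90° from C; a 149° counterclockwise sweep puts V at bearing 59°, so V = C + 6.1·(cos 59°, sin 59°) = (51.14, 11.33). Then |SV| = |V − S| = 52.38.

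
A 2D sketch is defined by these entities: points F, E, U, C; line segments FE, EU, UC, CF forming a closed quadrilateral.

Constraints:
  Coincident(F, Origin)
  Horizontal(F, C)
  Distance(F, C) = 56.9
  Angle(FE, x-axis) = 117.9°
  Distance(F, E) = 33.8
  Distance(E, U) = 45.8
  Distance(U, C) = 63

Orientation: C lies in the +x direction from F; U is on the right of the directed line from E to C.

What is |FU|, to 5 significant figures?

15.143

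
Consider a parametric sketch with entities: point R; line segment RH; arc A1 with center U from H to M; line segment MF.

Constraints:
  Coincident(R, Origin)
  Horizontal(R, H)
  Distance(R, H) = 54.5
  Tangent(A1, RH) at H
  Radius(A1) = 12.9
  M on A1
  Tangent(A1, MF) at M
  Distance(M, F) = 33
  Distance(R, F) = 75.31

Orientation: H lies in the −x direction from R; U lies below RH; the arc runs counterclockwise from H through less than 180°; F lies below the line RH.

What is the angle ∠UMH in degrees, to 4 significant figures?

37.07°

Checks: |UM| = 12.90 ✓; ∠(UM, MF) = 90.00° ✓; |MF| = 33.00 ✓; |RF| = 75.31 ✓.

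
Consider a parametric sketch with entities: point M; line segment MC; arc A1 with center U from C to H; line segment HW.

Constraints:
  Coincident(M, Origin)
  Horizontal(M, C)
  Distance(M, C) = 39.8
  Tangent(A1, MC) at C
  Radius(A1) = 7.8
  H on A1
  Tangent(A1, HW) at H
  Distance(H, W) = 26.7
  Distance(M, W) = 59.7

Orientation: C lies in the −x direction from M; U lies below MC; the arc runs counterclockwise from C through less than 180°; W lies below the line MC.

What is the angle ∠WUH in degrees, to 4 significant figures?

73.72°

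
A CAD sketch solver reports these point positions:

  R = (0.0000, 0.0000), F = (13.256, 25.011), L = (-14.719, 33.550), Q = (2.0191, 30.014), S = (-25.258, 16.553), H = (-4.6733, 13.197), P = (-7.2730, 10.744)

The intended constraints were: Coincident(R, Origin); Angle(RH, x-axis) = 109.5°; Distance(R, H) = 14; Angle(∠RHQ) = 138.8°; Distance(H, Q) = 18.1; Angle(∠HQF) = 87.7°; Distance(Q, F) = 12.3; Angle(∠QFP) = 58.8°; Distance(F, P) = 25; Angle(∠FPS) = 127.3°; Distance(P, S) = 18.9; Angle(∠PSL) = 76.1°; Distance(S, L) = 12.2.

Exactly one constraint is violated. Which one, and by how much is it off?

Distance(S, L) = 12.2 — off by 7.80.

R = (0.00, 0.00) ✓; RH at 109.5° ✓; |RH| = 14.00 ✓; ∠RHQ = 138.8° ✓; |HQ| = 18.10 ✓; ∠HQF = 87.70° ✓; |QF| = 12.30 ✓; ∠QFP = 58.80° ✓; |FP| = 25.00 ✓; ∠FPS = 127.3° ✓; |PS| = 18.90 ✓; ∠PSL = 76.10° ✓; |SL| = 20.00 ✗.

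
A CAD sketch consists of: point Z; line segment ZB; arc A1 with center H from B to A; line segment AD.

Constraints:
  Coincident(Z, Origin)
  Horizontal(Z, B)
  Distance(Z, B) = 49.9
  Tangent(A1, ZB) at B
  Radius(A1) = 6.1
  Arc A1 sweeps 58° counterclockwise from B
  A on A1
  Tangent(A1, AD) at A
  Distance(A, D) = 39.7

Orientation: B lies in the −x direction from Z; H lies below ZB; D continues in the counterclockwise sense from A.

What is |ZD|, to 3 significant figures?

84.4

On A1, B sits at bearing 90° from H; a 58° counterclockwise sweep puts A at bearing 148°, so A = H + 6.1·(cos 148°, sin 148°) = (-55.1, -2.87). Tangency of A1 to AD means the radius HA is perpendicular to AD, so AD runs along (−sin 148°, cos 148°); with |AD| = 39.7, D = (-76.1, -36.5). Then |ZD| = |D − Z| = 84.4.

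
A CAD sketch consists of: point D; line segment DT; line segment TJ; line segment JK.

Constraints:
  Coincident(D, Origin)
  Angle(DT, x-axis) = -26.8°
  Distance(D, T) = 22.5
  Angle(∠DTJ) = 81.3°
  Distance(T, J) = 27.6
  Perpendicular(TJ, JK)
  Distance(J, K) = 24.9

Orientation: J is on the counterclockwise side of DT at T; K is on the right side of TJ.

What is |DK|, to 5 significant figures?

52.988

∠DTJ = 81.3°, so TJ runs at -26.8° + (180° − 81.3°) = 71.900° from the x-axis; with |TJ| = 27.6, J = T + 27.6·(cos 71.900°, sin 71.900°) = (28.658, 16.089). TJ is perpendicular to JK; with |JK| = 24.9 on the right of TJ, K = J + 24.9·(0.95052, -0.31068) = (52.326, 8.3536). Then |DK| = |K − D| = 52.988.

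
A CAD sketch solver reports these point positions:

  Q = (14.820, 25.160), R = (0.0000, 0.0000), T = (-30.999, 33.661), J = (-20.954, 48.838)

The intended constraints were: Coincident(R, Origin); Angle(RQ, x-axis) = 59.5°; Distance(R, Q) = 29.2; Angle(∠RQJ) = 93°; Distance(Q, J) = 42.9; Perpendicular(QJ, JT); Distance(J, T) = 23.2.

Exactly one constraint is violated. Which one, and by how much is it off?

Distance(J, T) = 23.2 — off by 5.00.

R = (0.00, 0.00) ✓; RQ at 59.50° ✓; |RQ| = 29.20 ✓; ∠RQJ = 93.00° ✓; |QJ| = 42.90 ✓; ∠(QJ, JT) = 90.00° ✓; |JT| = 18.20 ✗.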